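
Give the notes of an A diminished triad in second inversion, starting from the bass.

Eb, A, C

A diminished is A–C–Eb. Second inversion puts the fifth (Eb) in the bass, with the remaining tones above: Eb, A, C.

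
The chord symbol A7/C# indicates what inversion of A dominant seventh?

first inversion

A7/C# means A dominant seventh with C# in the bass. C# is the third of A dominant seventh (A–C#–E–G), so this is first inversion.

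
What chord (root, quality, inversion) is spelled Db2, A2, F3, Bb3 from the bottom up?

The pitch classes Db, A, F, Bb arrange in thirds as Bb–Db–F–A: a Bb minor-major seventh chord.
With the third (Db) in the bass, the chord is in first inversion (figured bass 6/5).

Bb minor-major seventh, first inversion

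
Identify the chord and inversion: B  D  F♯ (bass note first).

B minor, root position

The distinct note names are B, D, F#. Stacked in thirds they read B–D–F#, which is a minor triad on B.
B is the root of B minor; root in the bass means root position (figured bass 5/3).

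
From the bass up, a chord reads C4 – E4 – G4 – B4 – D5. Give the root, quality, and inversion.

The pitch classes C, E, G, B, D arrange in thirds as C–E–G–B–D: a C major ninth chord.
The lowest note is C, the root of the chord, so this is root position.

C major ninth, root position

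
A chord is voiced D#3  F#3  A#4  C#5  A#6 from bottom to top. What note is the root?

D#

Reordering D#, F#, A#, C# into stacked thirds gives D#–F#–A#–C#; the bottom of that stack, D#, is the root.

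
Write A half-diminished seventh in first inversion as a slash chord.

Aø7/C

First inversion of A half-diminished seventh has the third (C) in the bass. As a slash chord: Aø7/C.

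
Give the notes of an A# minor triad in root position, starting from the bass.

A#, C#, E#

Spelling A# minor: A#–C#–E#. In root position the root is bass, giving A#, C#, E# from the bottom.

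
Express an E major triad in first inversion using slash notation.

EM/G#

First inversion of E major has the third (G#) in the bass. As a slash chord: EM/G#.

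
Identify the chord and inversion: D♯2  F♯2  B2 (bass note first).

Reducing to letter names: D#, F#, B. These stack in thirds as B–D#–F# — a B major triad.
The lowest note is D#, the third of the chord, so this is first inversion (figured bass 6).

B major, first inversion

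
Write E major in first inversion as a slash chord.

First inversion of E major has the third (G#) in the bass. As a slash chord: EM/G#.

EM/G#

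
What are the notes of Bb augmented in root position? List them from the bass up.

Bb, D, F#

The chord tones are Bb–D–F#. With the root (Bb) lowest for root position: Bb, D, F#.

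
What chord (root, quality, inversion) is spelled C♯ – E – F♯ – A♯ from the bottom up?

F# dominant seventh, second inversion

The pitch classes C#, E, F#, A# arrange in thirds as F#–A#–C#–E: an F# dominant seventh chord.
With the fifth (C#) in the bass, the chord is in second inversion (figured bass 4/3).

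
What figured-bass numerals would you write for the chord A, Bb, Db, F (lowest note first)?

The notes A, Bb, Db, F stack in thirds as Bb–Db–F–A — a Bb minor-major seventh chord. The bass A is the seventh, so this is third inversion: figured 4/2.

4/2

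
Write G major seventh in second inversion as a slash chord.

Second inversion of G major seventh has the fifth (D) in the bass. As a slash chord: Gmaj7/D.

Gmaj7/D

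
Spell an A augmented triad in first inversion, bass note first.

The chord tones are A–C#–E#. With the third (C#) lowest for first inversion: C#, E#, A.

C#, E#, A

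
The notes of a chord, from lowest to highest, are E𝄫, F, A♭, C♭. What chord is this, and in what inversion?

The distinct note names are Ebb, F, Ab, Cb. Stacked in thirds they read F–Ab–Cb–Ebb, which is a diminished seventh chord on F.
With the seventh (Ebb) in the bass, the chord is in third inversion (figured bass 4/2).

F diminished seventh, third inversion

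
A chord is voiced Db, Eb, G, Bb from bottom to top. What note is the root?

Eb

Db, Eb, G, Bb are the tones of an Eb dominant seventh chord (Eb–G–Bb–Db), making Eb the root.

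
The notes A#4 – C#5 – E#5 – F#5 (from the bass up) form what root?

Reordering A#, C#, E#, F# into stacked thirds gives F#–A#–C#–E#; the bottom of that stack, F#, is the root.

F#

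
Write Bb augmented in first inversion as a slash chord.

First inversion of Bb augmented has the third (D) in the bass. As a slash chord: Bbaug/D.

Bbaug/D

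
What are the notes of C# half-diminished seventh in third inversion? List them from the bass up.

C# half-diminished seventh is C#–E–G–B. Third inversion puts the seventh (B) in the bass, with the remaining tones above: B, C#, E, G.

B, C#, E, G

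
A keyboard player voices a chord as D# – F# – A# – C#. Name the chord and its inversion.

The distinct note names are D#, F#, A#, C#. Stacked in thirds they read D#–F#–A#–C#, which is a minor seventh chord on D#.
D# is the root of D# minor seventh; root in the bass means root position (figured bass 7).

D# minor seventh, root position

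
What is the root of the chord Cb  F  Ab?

Reordering Cb, F, Ab into stacked thirds gives F–Ab–Cb; the bottom of that stack, F, is the root.

F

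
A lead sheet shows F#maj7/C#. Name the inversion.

second inversion

F#maj7/C# means F# major seventh with C# in the bass. C# is the fifth of F# major seventh (F#–A#–C#–E#), so this is second inversion.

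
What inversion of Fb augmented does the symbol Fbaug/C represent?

Fbaug/C means Fb augmented with C in the bass. C is the fifth of Fb augmented (Fb–Ab–C), so this is second inversion.

second inversion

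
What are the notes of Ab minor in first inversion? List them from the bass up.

Cb, Eb, Ab

The chord tones are Ab–Cb–Eb. With the third (Cb) lowest for first inversion: Cb, Eb, Ab.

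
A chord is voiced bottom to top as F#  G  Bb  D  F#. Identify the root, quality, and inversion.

The distinct note names are F#, G, Bb, D. Stacked in thirds they read G–Bb–D–F#, which is a minor-major seventh chord on G.
The lowest note is F#, the seventh of the chord, so this is third inversion (figured bass 4/2).

G minor-major seventh, third inversion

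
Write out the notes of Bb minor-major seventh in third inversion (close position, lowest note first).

A, Bb, Db, F

The chord tones are Bb–Db–F–A. With the seventh (A) lowest for third inversion: A, Bb, Db, F.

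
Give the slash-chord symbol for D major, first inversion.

D/F#

First inversion of D major has the third (F#) in the bass. As a slash chord: D/F#.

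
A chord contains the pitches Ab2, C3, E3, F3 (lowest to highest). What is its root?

Ab, C, E, F are the tones of an F minor-major seventh chord (F–Ab–C–E), making F the root.

F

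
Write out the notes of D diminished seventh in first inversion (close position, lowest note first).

F, Ab, Cb, D

D diminished seventh is D–F–Ab–Cb. First inversion puts the third (F) in the bass, with the remaining tones above: F, Ab, Cb, D.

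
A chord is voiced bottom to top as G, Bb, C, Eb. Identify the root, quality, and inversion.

Reducing to letter names: G, Bb, C, Eb. These stack in thirds as C–Eb–G–Bb — a C minor seventh chord.
G is the fifth of C minor seventh; fifth in the bass means second inversion (figured bass 4/3).

C minor seventh, second inversion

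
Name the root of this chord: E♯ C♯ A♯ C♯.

The distinct letter names are E#, C#, A#. Arranged as a stack of thirds they read A#–C#–E#, so A# is the root (an A# minor triad).

A#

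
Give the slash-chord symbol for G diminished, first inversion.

First inversion of G diminished has the third (Bb) in the bass. As a slash chord: Gdim/Bb.

Gdim/Bb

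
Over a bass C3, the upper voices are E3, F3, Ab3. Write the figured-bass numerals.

The notes C, E, F, Ab stack in thirds as F–Ab–C–E — an F minor-major seventh chord. The bass C is the fifth, so this is second inversion: figured 4/3.

4/3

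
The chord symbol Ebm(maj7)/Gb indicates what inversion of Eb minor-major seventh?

first inversion

Ebm(maj7)/Gb means Eb minor-major seventh with Gb in the bass. Gb is the third of Eb minor-major seventh (Eb–Gb–Bb–D), so this is first inversion.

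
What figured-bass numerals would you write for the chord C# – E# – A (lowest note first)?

6

The notes C#, E#, A stack in thirds as A–C#–E# — an A augmented triad. The bass C# is the third, so this is first inversion: figured 6.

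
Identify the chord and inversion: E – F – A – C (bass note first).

F major seventh, third inversion

The distinct note names are E, F, A, C. Stacked in thirds they read F–A–C–E, which is a major seventh chord on F.
E is the seventh of F major seventh; seventh in the bass means third inversion (figured bass 4/2).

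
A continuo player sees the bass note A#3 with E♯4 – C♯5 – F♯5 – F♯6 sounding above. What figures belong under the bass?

6/5

The notes A#, E#, C#, F# stack in thirds as F#–A#–C#–E# — an F# major seventh chord. The bass A# is the third, so this is first inversion: figured 6/5.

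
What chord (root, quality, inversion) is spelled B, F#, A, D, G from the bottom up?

G major ninth, first inversion

The pitch classes B, F#, A, D, G arrange in thirds as G–B–D–F#–A: a G major ninth chord.
The lowest note is B, the third of the chord, so this is first inversion.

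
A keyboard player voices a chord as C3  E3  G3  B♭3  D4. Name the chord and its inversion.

C dominant ninth, root position

The pitch classes C, E, G, Bb, D arrange in thirds as C–E–G–Bb–D: a C dominant ninth chord.
With the root (C) in the bass, the chord is in root position.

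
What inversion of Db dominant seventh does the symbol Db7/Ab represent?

second inversion

Db7/Ab means Db dominant seventh with Ab in the bass. Ab is the fifth of Db dominant seventh (Db–F–Ab–Cb), so this is second inversion.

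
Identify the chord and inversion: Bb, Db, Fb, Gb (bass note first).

The distinct note names are Bb, Db, Fb, Gb. Stacked in thirds they read Gb–Bb–Db–Fb, which is a dominant seventh chord on Gb.
Bb is the third of Gb dominant seventh; third in the bass means first inversion (figured bass 6/5).

Gb dominant seventh, first inversion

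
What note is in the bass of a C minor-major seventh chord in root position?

In root position the root is lowest. For C minor-major seventh (C–Eb–G–B) that is C.

C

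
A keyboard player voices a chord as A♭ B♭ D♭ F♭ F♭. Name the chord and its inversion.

Bb half-diminished seventh, third inversion

Reducing to letter names: Ab, Bb, Db, Fb. These stack in thirds as Bb–Db–Fb–Ab — a Bb half-diminished seventh chord.
The lowest note is Ab, the seventh of the chord, so this is third inversion (figured bass 4/2).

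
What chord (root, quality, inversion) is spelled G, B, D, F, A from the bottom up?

Reducing to letter names: G, B, D, F, A. These stack in thirds as G–B–D–F–A — a G dominant ninth chord.
The lowest note is G, the root of the chord, so this is root position.

G dominant ninth, root position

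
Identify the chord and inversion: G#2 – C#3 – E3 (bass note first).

The pitch classes G#, C#, E arrange in thirds as C#–E–G#: a C# minor triad.
G# is the fifth of C# minor; fifth in the bass means second inversion (figured bass 6/4).

C# minor, second inversion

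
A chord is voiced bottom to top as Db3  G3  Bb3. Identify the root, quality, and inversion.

G diminished, second inversion

Reducing to letter names: Db, G, Bb. These stack in thirds as G–Bb–Db — a G diminished triad.
With the fifth (Db) in the bass, the chord is in second inversion (figured bass 6/4).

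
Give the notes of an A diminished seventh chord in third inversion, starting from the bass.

Spelling A diminished seventh: A–C–Eb–Gb. In third inversion the seventh is bass, giving Gb, A, C, Eb from the bottom.

Gb, A, C, Eb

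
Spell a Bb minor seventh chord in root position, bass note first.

Bb, Db, F, Ab

Spelling Bb minor seventh: Bb–Db–F–Ab. In root position the root is bass, giving Bb, Db, F, Ab from the bottom.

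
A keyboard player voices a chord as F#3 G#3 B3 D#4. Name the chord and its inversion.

The pitch classes F#, G#, B, D# arrange in thirds as G#–B–D#–F#: a G# minor seventh chord.
F# is the seventh of G# minor seventh; seventh in the bass means third inversion (figured bass 4/2).

G# minor seventh, third inversion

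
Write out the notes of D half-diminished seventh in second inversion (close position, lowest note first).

The chord tones are D–F–Ab–C. With the fifth (Ab) lowest for second inversion: Ab, C, D, F.

Ab, C, D, F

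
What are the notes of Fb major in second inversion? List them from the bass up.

The chord tones are Fb–Ab–Cb. With the fifth (Cb) lowest for second inversion: Cb, Fb, Ab.

Cb, Fb, Ab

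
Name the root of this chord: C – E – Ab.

C, E, Ab are the tones of an Ab augmented triad (Ab–C–E), making Ab the root.

Ab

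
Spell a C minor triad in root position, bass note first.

C, Eb, G

C minor is C–Eb–G. Root position puts the root (C) in the bass, with the remaining tones above: C, Eb, G.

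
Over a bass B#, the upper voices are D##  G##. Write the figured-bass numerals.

The notes B#, D##, G## stack in thirds as G##–B#–D## — a G## minor triad. The bass B# is the third, so this is first inversion: figured 6.

6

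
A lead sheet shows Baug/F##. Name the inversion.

second inversion

Baug/F## means B augmented with F## in the bass. F## is the fifth of B augmented (B–D#–F##), so this is second inversion.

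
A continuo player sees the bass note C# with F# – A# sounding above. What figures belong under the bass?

6/4

The notes C#, F#, A# stack in thirds as F#–A#–C# — an F# major triad. The bass C# is the fifth, so this is second inversion: figured 6/4.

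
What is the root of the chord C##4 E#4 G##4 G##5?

Reordering C##, E#, G## into stacked thirds gives C##–E#–G##; the bottom of that stack, C##, is the root.

C##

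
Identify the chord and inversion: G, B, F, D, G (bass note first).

Reducing to letter names: G, B, F, D. These stack in thirds as G–B–D–F — a G dominant seventh chord.
G is the root of G dominant seventh; root in the bass means root position (figured bass 7).

G dominant seventh, root position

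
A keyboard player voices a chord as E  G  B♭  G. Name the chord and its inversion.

E diminished, root position

Reducing to letter names: E, G, Bb. These stack in thirds as E–G–Bb — an E diminished triad.
E is the root of E diminished; root in the bass means root position (figured bass 5/3).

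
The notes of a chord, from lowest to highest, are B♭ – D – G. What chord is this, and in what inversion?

The distinct note names are Bb, D, G. Stacked in thirds they read G–Bb–D, which is a minor triad on G.
With the third (Bb) in the bass, the chord is in first inversion (figured bass 6).

G minor, first inversion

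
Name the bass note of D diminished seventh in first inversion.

F

The third of D diminished seventh (D–F–Ab–Cb) is F; that is the bass in first inversion.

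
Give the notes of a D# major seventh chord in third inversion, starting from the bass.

Spelling D# major seventh: D#–F##–A#–C##. In third inversion the seventh is bass, giving C##, D#, F##, A# from the bottom.

C##, D#, F##, A#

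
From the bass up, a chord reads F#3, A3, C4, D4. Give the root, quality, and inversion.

D dominant seventh, first inversion

The distinct note names are F#, A, C, D. Stacked in thirds they read D–F#–A–C, which is a dominant seventh chord on D.
F# is the third of D dominant seventh; third in the bass means first inversion (figured bass 6/5).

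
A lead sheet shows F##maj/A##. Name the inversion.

first inversion

F##maj/A## means F## major with A## in the bass. A## is the third of F## major (F##–A##–C##), so this is first inversion.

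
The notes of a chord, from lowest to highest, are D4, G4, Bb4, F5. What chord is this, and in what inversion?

G minor seventh, second inversion

The pitch classes D, G, Bb, F arrange in thirds as G–Bb–D–F: a G minor seventh chord.
The lowest note is D, the fifth of the chord, so this is second inversion (figured bass 4/3).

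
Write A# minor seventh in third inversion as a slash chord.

Third inversion of A# minor seventh has the seventh (G#) in the bass. As a slash chord: A#m7/G#.

A#m7/G#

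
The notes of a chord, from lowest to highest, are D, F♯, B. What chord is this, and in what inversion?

Reducing to letter names: D, F#, B. These stack in thirds as B–D–F# — a B minor triad.
With the third (D) in the bass, the chord is in first inversion (figured bass 6).

B minor, first inversion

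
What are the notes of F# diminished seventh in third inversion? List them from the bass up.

F# diminished seventh is F#–A–C–Eb. Third inversion puts the seventh (Eb) in the bass, with the remaining tones above: Eb, F#, A, C.

Eb, F#, A, C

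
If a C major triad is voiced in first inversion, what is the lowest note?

E

In first inversion the third is lowest. For C major (C–E–G) that is E.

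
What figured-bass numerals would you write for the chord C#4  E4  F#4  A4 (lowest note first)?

4/3

The notes C#, E, F#, A stack in thirds as F#–A–C#–E — an F# minor seventh chord. The bass C# is the fifth, so this is second inversion: figured 4/3.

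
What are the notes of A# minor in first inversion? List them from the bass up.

C#, E#, A#

Spelling A# minor: A#–C#–E#. In first inversion the third is bass, giving C#, E#, A# from the bottom.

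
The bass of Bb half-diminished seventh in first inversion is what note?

Db

Bb half-diminished seventh is Bb–Db–Fb–Ab. First inversion places the third in the bass: Db.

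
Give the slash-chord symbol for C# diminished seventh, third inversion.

Third inversion of C# diminished seventh has the seventh (Bb) in the bass. As a slash chord: C#dim7/Bb.

C#dim7/Bb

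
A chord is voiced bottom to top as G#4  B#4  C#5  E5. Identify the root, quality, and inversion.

The distinct note names are G#, B#, C#, E. Stacked in thirds they read C#–E–G#–B#, which is a minor-major seventh chord on C#.
The lowest note is G#, the fifth of the chord, so this is second inversion (figured bass 4/3).

C# minor-major seventh, second inversion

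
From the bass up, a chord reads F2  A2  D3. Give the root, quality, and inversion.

D minor, first inversion

Reducing to letter names: F, A, D. These stack in thirds as D–F–A — a D minor triad.
F is the third of D minor; third in the bass means first inversion (figured bass 6).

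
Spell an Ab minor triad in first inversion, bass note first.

Ab minor is Ab–Cb–Eb. First inversion puts the third (Cb) in the bass, with the remaining tones above: Cb, Eb, Ab.

Cb, Eb, Ab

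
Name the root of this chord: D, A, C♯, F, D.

The distinct letter names are D, A, C#, F. Arranged as a stack of thirds they read D–F–A–C#, so D is the root (a D minor-major seventh chord).

D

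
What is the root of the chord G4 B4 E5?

E

G, B, E are the tones of an E minor triad (E–G–B), making E the root.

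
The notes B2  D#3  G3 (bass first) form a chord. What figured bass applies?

The notes B, D#, G stack in thirds as G–B–D# — a G augmented triad. The bass B is the third, so this is first inversion: figured 6.

6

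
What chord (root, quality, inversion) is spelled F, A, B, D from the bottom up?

B half-diminished seventh, second inversion

Reducing to letter names: F, A, B, D. These stack in thirds as B–D–F–A — a B half-diminished seventh chord.
F is the fifth of B half-diminished seventh; fifth in the bass means second inversion (figured bass 4/3).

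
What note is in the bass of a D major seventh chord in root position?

D

The root of D major seventh (D–F#–A–C#) is D; that is the bass in root position.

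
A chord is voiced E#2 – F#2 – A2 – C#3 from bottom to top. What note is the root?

E#, F#, A, C# are the tones of an F# minor-major seventh chord (F#–A–C#–E#), making F# the root.

F#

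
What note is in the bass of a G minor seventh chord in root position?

The root of G minor seventh (G–Bb–D–F) is G; that is the bass in root position.

G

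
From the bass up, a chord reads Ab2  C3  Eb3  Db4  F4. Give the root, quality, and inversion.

The distinct note names are Ab, C, Eb, Db, F. Stacked in thirds they read Db–F–Ab–C–Eb, which is a major ninth chord on Db.
The lowest note is Ab, the fifth of the chord, so this is second inversion.

Db major ninth, second inversion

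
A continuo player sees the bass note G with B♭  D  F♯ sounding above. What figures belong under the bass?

7

The notes G, Bb, D, F# stack in thirds as G–Bb–D–F# — a G minor-major seventh chord. The bass G is the root, so this is root position: figured 7.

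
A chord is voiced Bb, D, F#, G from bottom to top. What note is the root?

Bb, D, F#, G are the tones of a G minor-major seventh chord (G–Bb–D–F#), making G the root.

G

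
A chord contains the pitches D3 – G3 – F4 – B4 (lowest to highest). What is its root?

G

D, G, F, B are the tones of a G dominant seventh chord (G–B–D–F), making G the root.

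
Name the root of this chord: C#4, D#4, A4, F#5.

Reordering C#, D#, A, F# into stacked thirds gives D#–F#–A–C#; the bottom of that stack, D#, is the root.

D#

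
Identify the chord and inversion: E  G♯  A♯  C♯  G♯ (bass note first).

Reducing to letter names: E, G#, A#, C#. These stack in thirds as A#–C#–E–G# — an A# half-diminished seventh chord.
With the fifth (E) in the bass, the chord is in second inversion (figured bass 4/3).

A# half-diminished seventh, second inversion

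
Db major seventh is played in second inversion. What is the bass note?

Db major seventh is Db–F–Ab–C. Second inversion places the fifth in the bass: Ab.

Ab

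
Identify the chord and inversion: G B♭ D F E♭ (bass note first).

Eb major ninth, first inversion

The distinct note names are G, Bb, D, F, Eb. Stacked in thirds they read Eb–G–Bb–D–F, which is a major ninth chord on Eb.
The lowest note is G, the third of the chord, so this is first inversion.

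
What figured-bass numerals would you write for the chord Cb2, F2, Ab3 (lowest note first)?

6/4

The notes Cb, F, Ab stack in thirds as F–Ab–Cb — an F diminished triad. The bass Cb is the fifth, so this is second inversion: figured 6/4.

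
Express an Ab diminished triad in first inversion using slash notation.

First inversion of Ab diminished has the third (Cb) in the bass. As a slash chord: Abdim/Cb.

Abdim/Cb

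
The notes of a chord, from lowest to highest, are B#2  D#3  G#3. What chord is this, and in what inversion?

G# major, first inversion

Reducing to letter names: B#, D#, G#. These stack in thirds as G#–B#–D# — a G# major triad.
The lowest note is B#, the third of the chord, so this is first inversion (figured bass 6).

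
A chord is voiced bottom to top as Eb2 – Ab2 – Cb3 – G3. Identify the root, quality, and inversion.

Ab minor-major seventh, second inversion

The distinct note names are Eb, Ab, Cb, G. Stacked in thirds they read Ab–Cb–Eb–G, which is a minor-major seventh chord on Ab.
With the fifth (Eb) in the bass, the chord is in second inversion (figured bass 4/3).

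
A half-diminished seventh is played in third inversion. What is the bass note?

G

In third inversion the seventh is lowest. For A half-diminished seventh (A–C–Eb–G) that is G.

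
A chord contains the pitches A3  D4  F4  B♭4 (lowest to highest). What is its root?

Bb

The distinct letter names are A, D, F, Bb. Arranged as a stack of thirds they read Bb–D–F–A, so Bb is the root (a Bb major seventh chord).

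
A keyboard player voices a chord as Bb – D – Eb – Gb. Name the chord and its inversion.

Eb minor-major seventh, second inversion

The distinct note names are Bb, D, Eb, Gb. Stacked in thirds they read Eb–Gb–Bb–D, which is a minor-major seventh chord on Eb.
The lowest note is Bb, the fifth of the chord, so this is second inversion (figured bass 4/3).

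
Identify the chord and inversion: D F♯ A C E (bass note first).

The distinct note names are D, F#, A, C, E. Stacked in thirds they read D–F#–A–C–E, which is a dominant ninth chord on D.
D is the root of D dominant ninth; root in the bass means root position.

D dominant ninth, root position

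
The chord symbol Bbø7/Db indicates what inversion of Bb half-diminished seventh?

first inversion

Bbø7/Db means Bb half-diminished seventh with Db in the bass. Db is the third of Bb half-diminished seventh (Bb–Db–Fb–Ab), so this is first inversion.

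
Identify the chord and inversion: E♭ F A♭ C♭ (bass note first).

Reducing to letter names: Eb, F, Ab, Cb. These stack in thirds as F–Ab–Cb–Eb — an F half-diminished seventh chord.
The lowest note is Eb, the seventh of the chord, so this is third inversion (figured bass 4/2).

F half-diminished seventh, third inversion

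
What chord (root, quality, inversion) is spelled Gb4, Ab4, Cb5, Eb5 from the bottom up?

Ab minor seventh, third inversion

Reducing to letter names: Gb, Ab, Cb, Eb. These stack in thirds as Ab–Cb–Eb–Gb — an Ab minor seventh chord.
With the seventh (Gb) in the bass, the chord is in third inversion (figured bass 4/2).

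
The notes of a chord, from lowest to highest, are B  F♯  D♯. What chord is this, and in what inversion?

Reducing to letter names: B, F#, D#. These stack in thirds as B–D#–F# — a B major triad.
The lowest note is B, the root of the chord, so this is root position (figured bass 5/3).

B major, root position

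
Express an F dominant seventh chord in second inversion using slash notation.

Second inversion of F dominant seventh has the fifth (C) in the bass. As a slash chord: F7/C.

F7/C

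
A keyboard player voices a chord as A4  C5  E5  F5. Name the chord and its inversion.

The distinct note names are A, C, E, F. Stacked in thirds they read F–A–C–E, which is a major seventh chord on F.
With the third (A) in the bass, the chord is in first inversion (figured bass 6/5).

F major seventh, first inversion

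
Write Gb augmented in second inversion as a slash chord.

Gbaug/D

Second inversion of Gb augmented has the fifth (D) in the bass. As a slash chord: Gbaug/D.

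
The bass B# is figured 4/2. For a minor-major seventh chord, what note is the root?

The figures 4/2 mean the seventh of the chord is in the bass. If B# is the seventh of a minor-major seventh chord, the root is C# (chord tones C#–E–G#–B#).

C#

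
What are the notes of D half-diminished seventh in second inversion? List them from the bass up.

Ab, C, D, F

D half-diminished seventh is D–F–Ab–C. Second inversion puts the fifth (Ab) in the bass, with the remaining tones above: Ab, C, D, F.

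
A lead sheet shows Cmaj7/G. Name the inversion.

second inversion

Cmaj7/G means C major seventh with G in the bass. G is the fifth of C major seventh (C–E–G–B), so this is second inversion.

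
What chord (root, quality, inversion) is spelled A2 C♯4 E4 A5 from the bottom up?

A major, root position

Reducing to letter names: A, C#, E. These stack in thirds as A–C#–E — an A major triad.
The lowest note is A, the root of the chord, so this is root position (figured bass 5/3).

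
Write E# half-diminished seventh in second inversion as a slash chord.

E#ø7/B

Second inversion of E# half-diminished seventh has the fifth (B) in the bass. As a slash chord: E#ø7/B.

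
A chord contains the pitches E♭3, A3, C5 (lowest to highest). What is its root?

A

Eb, A, C are the tones of an A diminished triad (A–C–Eb), making A the root.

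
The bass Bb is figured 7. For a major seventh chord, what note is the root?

The figures 7 mean the root of the chord is in the bass. If Bb is the root of a major seventh chord, the root is Bb (chord tones Bb–D–F–A).

Bb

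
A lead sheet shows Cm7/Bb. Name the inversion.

third inversion

Cm7/Bb means C minor seventh with Bb in the bass. Bb is the seventh of C minor seventh (C–Eb–G–Bb), so this is third inversion.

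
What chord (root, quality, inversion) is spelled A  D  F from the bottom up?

D minor, second inversion

The pitch classes A, D, F arrange in thirds as D–F–A: a D minor triad.
The lowest note is A, the fifth of the chord, so this is second inversion (figured bass 6/4).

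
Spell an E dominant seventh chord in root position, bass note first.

The chord tones are E–G#–B–D. With the root (E) lowest for root position: E, G#, B, D.

E, G#, B, D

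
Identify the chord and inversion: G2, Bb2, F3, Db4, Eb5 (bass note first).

The distinct note names are G, Bb, F, Db, Eb. Stacked in thirds they read Eb–G–Bb–Db–F, which is a dominant ninth chord on Eb.
The lowest note is G, the third of the chord, so this is first inversion.

Eb dominant ninth, first inversion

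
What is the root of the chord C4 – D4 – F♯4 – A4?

D

Reordering C, D, F#, A into stacked thirds gives D–F#–A–C; the bottom of that stack, D, is the root.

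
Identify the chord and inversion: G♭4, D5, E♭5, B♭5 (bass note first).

The pitch classes Gb, D, Eb, Bb arrange in thirds as Eb–Gb–Bb–D: an Eb minor-major seventh chord.
Gb is the third of Eb minor-major seventh; third in the bass means first inversion (figured bass 6/5).

Eb minor-major seventh, first inversion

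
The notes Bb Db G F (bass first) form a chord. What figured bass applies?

The notes Bb, Db, G, F stack in thirds as G–Bb–Db–F — a G half-diminished seventh chord. The bass Bb is the third, so this is first inversion: figured 6/5.

6/5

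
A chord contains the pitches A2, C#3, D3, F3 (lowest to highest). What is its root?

D

The distinct letter names are A, C#, D, F. Arranged as a stack of thirds they read D–F–A–C#, so D is the root (a D minor-major seventh chord).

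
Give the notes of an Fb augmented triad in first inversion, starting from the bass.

Fb augmented is Fb–Ab–C. First inversion puts the third (Ab) in the bass, with the remaining tones above: Ab, C, Fb.

Ab, C, Fb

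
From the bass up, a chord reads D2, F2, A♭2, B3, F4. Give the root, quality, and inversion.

The distinct note names are D, F, Ab, B. Stacked in thirds they read B–D–F–Ab, which is a diminished seventh chord on B.
The lowest note is D, the third of the chord, so this is first inversion (figured bass 6/5).

B diminished seventh, first inversion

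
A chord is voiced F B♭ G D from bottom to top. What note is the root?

Reordering F, Bb, G, D into stacked thirds gives G–Bb–D–F; the bottom of that stack, G, is the root.

G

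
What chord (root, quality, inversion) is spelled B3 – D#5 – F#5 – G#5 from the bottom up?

G# minor seventh, first inversion

Reducing to letter names: B, D#, F#, G#. These stack in thirds as G#–B–D#–F# — a G# minor seventh chord.
The lowest note is B, the third of the chord, so this is first inversion (figured bass 6/5).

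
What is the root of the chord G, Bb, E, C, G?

C

Reordering G, Bb, E, C into stacked thirds gives C–E–G–Bb; the bottom of that stack, C, is the root.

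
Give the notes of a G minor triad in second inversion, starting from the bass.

D, G, Bb

The chord tones are G–Bb–D. With the fifth (D) lowest for second inversion: D, G, Bb.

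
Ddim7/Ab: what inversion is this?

second inversion

Ddim7/Ab means D diminished seventh with Ab in the bass. Ab is the fifth of D diminished seventh (D–F–Ab–Cb), so this is second inversion.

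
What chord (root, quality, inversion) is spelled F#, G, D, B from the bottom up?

G major seventh, third inversion

The distinct note names are F#, G, D, B. Stacked in thirds they read G–B–D–F#, which is a major seventh chord on G.
The lowest note is F#, the seventh of the chord, so this is third inversion (figured bass 4/2).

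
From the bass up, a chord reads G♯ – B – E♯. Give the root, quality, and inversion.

Reducing to letter names: G#, B, E#. These stack in thirds as E#–G#–B — an E# diminished triad.
The lowest note is G#, the third of the chord, so this is first inversion (figured bass 6).

E# diminished, first inversion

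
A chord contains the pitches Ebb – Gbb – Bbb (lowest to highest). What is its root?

Reordering Ebb, Gbb, Bbb into stacked thirds gives Ebb–Gbb–Bbb; the bottom of that stack, Ebb, is the root.

Ebb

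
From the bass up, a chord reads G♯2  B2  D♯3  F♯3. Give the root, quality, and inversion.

G# minor seventh, root position

The pitch classes G#, B, D#, F# arrange in thirds as G#–B–D#–F#: a G# minor seventh chord.
With the root (G#) in the bass, the chord is in root position (figured bass 7).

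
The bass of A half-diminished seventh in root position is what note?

A

A half-diminished seventh is A–C–Eb–G. Root position places the root in the bass: A.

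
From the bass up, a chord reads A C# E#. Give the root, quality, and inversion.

A augmented, root position

The pitch classes A, C#, E# arrange in thirds as A–C#–E#: an A augmented triad.
With the root (A) in the bass, the chord is in root position (figured bass 5/3).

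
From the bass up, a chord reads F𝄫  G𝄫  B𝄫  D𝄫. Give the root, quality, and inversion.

Gbb dominant seventh, third inversion

The pitch classes Fbb, Gbb, Bbb, Dbb arrange in thirds as Gbb–Bbb–Dbb–Fbb: a Gbb dominant seventh chord.
With the seventh (Fbb) in the bass, the chord is in third inversion (figured bass 4/2).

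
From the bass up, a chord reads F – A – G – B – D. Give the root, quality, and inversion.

G dominant ninth, third inversion

The pitch classes F, A, G, B, D arrange in thirds as G–B–D–F–A: a G dominant ninth chord.
With the seventh (F) in the bass, the chord is in third inversion.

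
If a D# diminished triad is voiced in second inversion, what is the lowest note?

The fifth of D# diminished (D#–F#–A) is A; that is the bass in second inversion.

A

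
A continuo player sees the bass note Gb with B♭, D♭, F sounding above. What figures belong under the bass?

The notes Gb, Bb, Db, F stack in thirds as Gb–Bb–Db–F — a Gb major seventh chord. The bass Gb is the root, so this is root position: figured 7.

7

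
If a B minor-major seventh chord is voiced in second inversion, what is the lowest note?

F#

The fifth of B minor-major seventh (B–D–F#–A#) is F#; that is the bass in second inversion.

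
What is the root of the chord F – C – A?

The distinct letter names are F, C, A. Arranged as a stack of thirds they read F–A–C, so F is the root (an F major triad).

F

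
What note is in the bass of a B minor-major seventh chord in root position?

In root position the root is lowest. For B minor-major seventh (B–D–F#–A#) that is B.

B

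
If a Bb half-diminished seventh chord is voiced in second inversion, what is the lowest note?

Fb

The fifth of Bb half-diminished seventh (Bb–Db–Fb–Ab) is Fb; that is the bass in second inversion.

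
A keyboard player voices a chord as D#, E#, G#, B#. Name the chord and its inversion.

Reducing to letter names: D#, E#, G#, B#. These stack in thirds as E#–G#–B#–D# — an E# minor seventh chord.
The lowest note is D#, the seventh of the chord, so this is third inversion (figured bass 4/2).

E# minor seventh, third inversion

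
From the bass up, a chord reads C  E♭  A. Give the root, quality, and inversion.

Reducing to letter names: C, Eb, A. These stack in thirds as A–C–Eb — an A diminished triad.
The lowest note is C, the third of the chord, so this is first inversion (figured bass 6).

A diminished, first inversion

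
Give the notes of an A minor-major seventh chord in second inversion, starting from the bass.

Spelling A minor-major seventh: A–C–E–G#. In second inversion the fifth is bass, giving E, G#, A, C from the bottom.

E, G#, A, C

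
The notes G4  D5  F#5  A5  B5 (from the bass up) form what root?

G

The distinct letter names are G, D, F#, A, B. Arranged as a stack of thirds they read G–B–D–F#–A, so G is the root (a G major ninth chord).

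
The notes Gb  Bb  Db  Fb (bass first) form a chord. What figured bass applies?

7

The notes Gb, Bb, Db, Fb stack in thirds as Gb–Bb–Db–Fb — a Gb dominant seventh chord. The bass Gb is the root, so this is root position: figured 7.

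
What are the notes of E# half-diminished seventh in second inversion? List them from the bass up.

The chord tones are E#–G#–B–D#. With the fifth (B) lowest for second inversion: B, D#, E#, G#.

B, D#, E#, G#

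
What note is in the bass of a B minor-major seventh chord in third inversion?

A#

In third inversion the seventh is lowest. For B minor-major seventh (B–D–F#–A#) that is A#.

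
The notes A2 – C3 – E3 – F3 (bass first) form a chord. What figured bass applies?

6/5

The notes A, C, E, F stack in thirds as F–A–C–E — an F major seventh chord. The bass A is the third, so this is first inversion: figured 6/5.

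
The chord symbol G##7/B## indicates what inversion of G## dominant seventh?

G##7/B## means G## dominant seventh with B## in the bass. B## is the third of G## dominant seventh (G##–B##–D##–F##), so this is first inversion.

first inversion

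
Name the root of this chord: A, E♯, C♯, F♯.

Reordering A, E#, C#, F# into stacked thirds gives F#–A–C#–E#; the bottom of that stack, F#, is the root.

F#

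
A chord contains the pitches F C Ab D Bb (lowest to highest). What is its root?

Bb

F, C, Ab, D, Bb are the tones of a Bb dominant ninth chord (Bb–D–F–Ab–C), making Bb the root.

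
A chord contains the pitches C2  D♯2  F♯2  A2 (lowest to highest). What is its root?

Reordering C, D#, F#, A into stacked thirds gives D#–F#–A–C; the bottom of that stack, D#, is the root.

D#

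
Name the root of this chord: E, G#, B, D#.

E, G#, B, D# are the tones of an E major seventh chord (E–G#–B–D#), making E the root.

E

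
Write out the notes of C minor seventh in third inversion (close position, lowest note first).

The chord tones are C–Eb–G–Bb. With the seventh (Bb) lowest for third inversion: Bb, C, Eb, G.

Bb, C, Eb, G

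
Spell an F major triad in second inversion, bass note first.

F major is F–A–C. Second inversion puts the fifth (C) in the bass, with the remaining tones above: C, F, A.

C, F, A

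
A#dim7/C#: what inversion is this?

first inversion

A#dim7/C# means A# diminished seventh with C# in the bass. C# is the third of A# diminished seventh (A#–C#–E–G), so this is first inversion.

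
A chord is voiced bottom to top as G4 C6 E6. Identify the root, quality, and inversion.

Reducing to letter names: G, C, E. These stack in thirds as C–E–G — a C major triad.
G is the fifth of C major; fifth in the bass means second inversion (figured bass 6/4).

C major, second inversion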